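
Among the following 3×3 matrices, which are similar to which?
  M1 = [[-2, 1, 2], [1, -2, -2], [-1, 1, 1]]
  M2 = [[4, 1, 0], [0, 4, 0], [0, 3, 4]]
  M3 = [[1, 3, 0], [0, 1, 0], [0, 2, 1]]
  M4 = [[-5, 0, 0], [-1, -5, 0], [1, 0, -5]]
4 classes: {M1}, {M2}, {M3}, {M4}

Characteristic polynomials: χ_{M1} = (x + 1)^3, χ_{M2} = (x - 4)^3, χ_{M3} = (x - 1)^3, χ_{M4} = (x + 5)^3.

{M1}: invariant factors x + 1, (x + 1)^2.

{M2}: invariant factors x - 4, (x - 4)^2.

{M3}: invariant factors x - 1, (x - 1)^2.

{M4}: invariant factors x + 5, (x + 5)^2.

Matrices are similar if and only if their invariant-factor lists agree; the partition into similarity classes is {M1}, {M2}, {M3}, {M4}.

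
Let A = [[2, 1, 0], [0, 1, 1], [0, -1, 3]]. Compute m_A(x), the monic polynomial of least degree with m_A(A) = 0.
The characteristic polynomial factors as (x - 2)^3. The minimal polynomial is ∏(x - λ)^{k_λ} where k_λ is the size of the largest Jordan block at λ.

For λ = 2: rank(A - 2I) = 2, and the largest Jordan block has size 3 (the smallest k with rank((A - 2I)^k) = rank((A - 2I)^(k+1))).

So m_A(x) = (x - 2)^3.

m_A(x) = (x - 2)^3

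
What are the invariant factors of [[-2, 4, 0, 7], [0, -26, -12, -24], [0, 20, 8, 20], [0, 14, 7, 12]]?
The Jordan structure of A has elementary divisors (x + 2)^3, (x + 2). Arranging the block sizes at each eigenvalue in decreasing order and taking row products gives the invariant factors.

Invariant factors (smallest first, each dividing the next): x + 2, (x + 2)^3.

Check: the last factor (x + 2)^3 is the minimal polynomial, and the product (x + 2)^4 is the characteristic polynomial.

x + 2, (x + 2)^3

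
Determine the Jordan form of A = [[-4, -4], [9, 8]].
The characteristic polynomial is det(xI - A) = (x - 2)^2, so the eigenvalues are 2 (algebraic multiplicity 2).

For λ = 2: rank(A - 2I) = 1, rank((A - 2I)^2) = 0. The eigenspace has dimension 2 - 1 = 1, so there is 1 Jordan block; the rank sequence gives block sizes [2].

Assembling the blocks gives the Jordan form J above.

J = [[2, 1], [0, 2]]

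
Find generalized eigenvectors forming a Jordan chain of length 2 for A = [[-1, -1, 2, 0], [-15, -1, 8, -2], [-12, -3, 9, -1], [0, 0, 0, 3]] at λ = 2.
We seek v_1 ∈ ker((A - 2I)^2) \ ker(A - 2I), then set v_{i+1} = (A - 2I) v_i.

One such chain is v_1 = [[0, -1, 0, 0]]^T, v_2 = [[1, 3, 3, 0]]^T. Check: (A - 2I) v_2 = [[0, 0, 0, 0]]^T = 0.

v_1 = [[0, -1, 0, 0]]^T, v_2 = [[1, 3, 3, 0]]^T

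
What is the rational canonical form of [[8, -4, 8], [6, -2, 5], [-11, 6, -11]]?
The invariant factors of A (the non-unit diagonal entries of the Smith normal form of xI - A over ℚ[x]) are (x + 1)(x^2 + 4x - 4), each dividing the next. The characteristic polynomial is their product, (x + 1)(x^2 + 4x - 4).

The rational canonical form is the block-diagonal matrix of companion matrices C(f_i):
R = [[0, 0, 4], [1, 0, 0], [0, 1, -5]].

Note the characteristic polynomial does not split into linear factors over ℚ, so A has no Jordan form over ℚ; the rational canonical form exists over any field.

R = [[0, 0, 4], [1, 0, 0], [0, 1, -5]]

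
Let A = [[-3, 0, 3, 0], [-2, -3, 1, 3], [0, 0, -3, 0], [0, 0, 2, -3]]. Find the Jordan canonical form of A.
The characteristic polynomial is det(xI - A) = (x + 3)^4, so the eigenvalues are -3 (algebraic multiplicity 4).

For λ = -3: rank(A + 3I) = 2, rank((A + 3I)^2) = 0. The eigenspace has dimension 4 - 2 = 2, so there are 2 Jordan blocks; the rank sequence gives block sizes [2, 2].

Assembling the blocks gives the Jordan form J above.

J = [[-3, 1, 0, 0], [0, -3, 0, 0], [0, 0, -3, 1], [0, 0, 0, -3]]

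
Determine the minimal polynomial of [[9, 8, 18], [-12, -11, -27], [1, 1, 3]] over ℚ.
The characteristic polynomial factors as x^2(x - 1). The minimal polynomial is ∏(x - λ)^{k_λ} where k_λ is the size of the largest Jordan block at λ.

For λ = 0: rank(A) = 2, and the largest Jordan block has size 2 (the smallest k with rank(A^k) = rank(A^(k+1))).
For λ = 1: rank(A - I) = 2, and the largest Jordan block has size 1 (the smallest k with rank((A - I)^k) = rank((A - I)^(k+1))).

So m_A(x) = x^2(x - 1).

m_A(x) = x^2(x - 1)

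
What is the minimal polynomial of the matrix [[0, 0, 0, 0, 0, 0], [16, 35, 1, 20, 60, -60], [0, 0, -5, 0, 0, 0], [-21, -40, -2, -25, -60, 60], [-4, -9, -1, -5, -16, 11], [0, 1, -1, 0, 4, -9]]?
m_A(x) = x^2(x + 5)^3

The characteristic polynomial factors as x^2(x + 5)^4. The minimal polynomial is ∏(x - λ)^{k_λ} where k_λ is the size of the largest Jordan block at λ.

For λ = -5: rank(A + 5I) = 4, and the largest Jordan block has size 3 (the smallest k with rank((A + 5I)^k) = rank((A + 5I)^(k+1))).
For λ = 0: rank(A) = 5, and the largest Jordan block has size 2 (the smallest k with rank(A^k) = rank(A^(k+1))).

So m_A(x) = x^2(x + 5)^3.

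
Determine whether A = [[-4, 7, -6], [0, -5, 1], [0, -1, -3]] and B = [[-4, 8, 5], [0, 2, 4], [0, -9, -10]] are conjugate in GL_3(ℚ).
Yes.

Two matrices over a field are similar if and only if they have the same invariant factors.

Both A and B have characteristic polynomial (x + 4)^3 and minimal polynomial (x + 4)^3. Computing further, both have invariant factors (x + 4)^3. Hence A and B are similar.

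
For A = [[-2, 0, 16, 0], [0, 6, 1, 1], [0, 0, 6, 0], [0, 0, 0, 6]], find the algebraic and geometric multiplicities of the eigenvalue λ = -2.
algebraic multiplicity 1, geometric multiplicity 1

The characteristic polynomial is (x - 6)^3(x + 2), so the factor x + 2 appears with exponent 1: the algebraic multiplicity is 1.

rank(A + 2I) = 3, so the eigenspace has dimension 4 - 3 = 1: the geometric multiplicity is 1.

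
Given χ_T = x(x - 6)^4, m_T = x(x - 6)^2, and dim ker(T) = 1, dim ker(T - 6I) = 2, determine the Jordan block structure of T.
Jordan blocks: (0, 1), (6, 2), (6, 2)

λ = 0: algebraic multiplicity 1 (exponent in χ_T), largest block size 1 (exponent in m_T), 1 block (geometric multiplicity). This forces block sizes [1].
λ = 6: algebraic multiplicity 4 (exponent in χ_T), largest block size 2 (exponent in m_T), 2 blocks (geometric multiplicity). These force block sizes [2, 2].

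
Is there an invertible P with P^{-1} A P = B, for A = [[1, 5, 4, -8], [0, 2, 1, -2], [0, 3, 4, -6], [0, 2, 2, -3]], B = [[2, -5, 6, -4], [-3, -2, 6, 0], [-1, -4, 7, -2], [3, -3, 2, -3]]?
Two matrices over a field are similar if and only if they have the same invariant factors.

Both A and B have characteristic polynomial (x - 1)^4 and minimal polynomial (x - 1)^3. Computing further, both have invariant factors x - 1, (x - 1)^3. Hence A and B are similar.

Yes.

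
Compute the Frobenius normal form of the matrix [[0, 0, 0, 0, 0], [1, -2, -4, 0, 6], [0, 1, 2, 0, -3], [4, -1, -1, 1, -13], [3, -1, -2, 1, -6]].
R = [[0, 0, 0, 0, 0], [1, 0, 0, 0, 0], [0, 1, 0, 0, -3], [0, 0, 1, 0, -7], [0, 0, 0, 1, -5]]

The invariant factors of A (the non-unit diagonal entries of the Smith normal form of xI - A over ℚ[x]) are x^2(x + 1)^2(x + 3), each dividing the next. The characteristic polynomial is their product, x^2(x + 1)^2(x + 3).

The rational canonical form is the block-diagonal matrix of companion matrices C(f_i):
R = [[0, 0, 0, 0, 0], [1, 0, 0, 0, 0], [0, 1, 0, 0, -3], [0, 0, 1, 0, -7], [0, 0, 0, 1, -5]].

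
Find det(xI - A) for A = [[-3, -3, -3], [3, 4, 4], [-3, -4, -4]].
χ_A(x) = x^2(x + 3)

xI - A = [[x + 3, 3, 3], [-3, x - 4, -4], [3, 4, x + 4]].

Expanding det(xI - A) along the first row:
det(xI - A) = + (x + 3)·det([[x - 4, -4], [4, x + 4]]) - (3)·det([[-3, -4], [3, x + 4]]) + (3)·det([[-3, x - 4], [3, 4]]).

Evaluating gives χ_A(x) = x^3 + 3x^2 = x^2(x + 3).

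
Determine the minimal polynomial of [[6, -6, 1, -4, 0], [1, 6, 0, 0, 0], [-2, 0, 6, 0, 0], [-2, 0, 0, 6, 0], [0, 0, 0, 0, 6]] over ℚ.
The characteristic polynomial factors as (x - 6)^5. The minimal polynomial is ∏(x - λ)^{k_λ} where k_λ is the size of the largest Jordan block at λ.

For λ = 6: rank(A - 6I) = 2, and the largest Jordan block has size 3 (the smallest k with rank((A - 6I)^k) = rank((A - 6I)^(k+1))).

So m_A(x) = (x - 6)^3.

m_A(x) = (x - 6)^3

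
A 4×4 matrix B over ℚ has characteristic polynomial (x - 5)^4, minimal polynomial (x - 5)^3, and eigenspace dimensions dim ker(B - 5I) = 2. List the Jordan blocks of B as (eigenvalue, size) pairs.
λ = 5: algebraic multiplicity 4 (exponent in χ_B), largest block size 3 (exponent in m_B), 2 blocks (geometric multiplicity). These force block sizes [3, 1].

Jordan blocks: (5, 3), (5, 1)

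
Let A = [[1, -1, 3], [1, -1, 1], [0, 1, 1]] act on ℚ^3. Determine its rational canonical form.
R = [[0, 0, 2], [1, 0, 1], [0, 1, 1]]

The invariant factors of A (the non-unit diagonal entries of the Smith normal form of xI - A over ℚ[x]) are (x - 2)(x^2 + x + 1), each dividing the next. The characteristic polynomial is their product, (x - 2)(x^2 + x + 1).

The rational canonical form is the block-diagonal matrix of companion matrices C(f_i):
R = [[0, 0, 2], [1, 0, 1], [0, 1, 1]].

Note the characteristic polynomial does not split into linear factors over ℚ, so A has no Jordan form over ℚ; the rational canonical form exists over any field.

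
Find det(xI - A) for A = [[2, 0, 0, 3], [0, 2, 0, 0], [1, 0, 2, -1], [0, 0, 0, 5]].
xI - A = [[x - 2, 0, 0, -3], [0, x - 2, 0, 0], [-1, 0, x - 2, 1], [0, 0, 0, x - 5]].

Expanding det(xI - A) along the first row:
det(xI - A) = + (x - 2)·det([[x - 2, 0, 0], [0, x - 2, 1], [0, 0, x - 5]]) - (0)·det([[0, 0, 0], [-1, x - 2, 1], [0, 0, x - 5]]) + (0)·det([[0, x - 2, 0], [-1, 0, 1], [0, 0, x - 5]]) - (-3)·det([[0, x - 2, 0], [-1, 0, x - 2], [0, 0, 0]]).

Evaluating gives χ_A(x) = x^4 - 11x^3 + 42x^2 - 68x + 40 = (x - 5)(x - 2)^3.

χ_A(x) = (x - 5)(x - 2)^3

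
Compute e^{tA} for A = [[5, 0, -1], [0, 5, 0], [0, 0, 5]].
e^{tA} = [[e^{5*t}, 0, -t*e^{5*t}], [0, e^{5*t}, 0], [0, 0, e^{5*t}]]

A has Jordan form J = [[5, 1, 0], [0, 5, 0], [0, 0, 5]] with A = PJP^{-1}, so e^{tA} = P e^{tJ} P^{-1}.

For a Jordan block J_k(λ), e^{tJ_k(λ)} = e^{λt} · (I + tN + t^2 N^2/2! + ... + t^{k-1} N^{k-1}/(k-1)!) where N is the nilpotent superdiagonal part.

Assembling the blocks and conjugating back gives the entries of e^{tA} as shown above.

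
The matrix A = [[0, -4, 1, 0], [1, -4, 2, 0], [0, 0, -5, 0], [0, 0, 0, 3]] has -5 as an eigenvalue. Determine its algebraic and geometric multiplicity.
algebraic multiplicity 1, geometric multiplicity 1

The characteristic polynomial is (x - 3)(x + 2)^2(x + 5), so the factor x + 5 appears with exponent 1: the algebraic multiplicity is 1.

rank(A + 5I) = 3, so the eigenspace has dimension 4 - 3 = 1: the geometric multiplicity is 1.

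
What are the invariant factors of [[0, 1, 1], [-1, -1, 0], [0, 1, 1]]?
x^3

The Jordan structure of A has elementary divisors x^3. Arranging the block sizes at each eigenvalue in decreasing order and taking row products gives the invariant factors.

Invariant factors (smallest first, each dividing the next): x^3.

Check: the last factor x^3 is the minimal polynomial, and the product x^3 is the characteristic polynomial.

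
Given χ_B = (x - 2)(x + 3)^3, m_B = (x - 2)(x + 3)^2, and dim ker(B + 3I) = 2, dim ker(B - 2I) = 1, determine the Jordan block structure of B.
Jordan blocks: (-3, 2), (-3, 1), (2, 1)

λ = -3: algebraic multiplicity 3 (exponent in χ_B), largest block size 2 (exponent in m_B), 2 blocks (geometric multiplicity). These force block sizes [2, 1].
λ = 2: algebraic multiplicity 1 (exponent in χ_B), largest block size 1 (exponent in m_B), 1 block (geometric multiplicity). This forces block sizes [1].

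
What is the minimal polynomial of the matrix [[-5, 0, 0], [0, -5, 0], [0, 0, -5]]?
m_A(x) = x + 5

The characteristic polynomial factors as (x + 5)^3. The minimal polynomial is ∏(x - λ)^{k_λ} where k_λ is the size of the largest Jordan block at λ.

For λ = -5: rank(A + 5I) = 0, and the largest Jordan block has size 1 (the smallest k with rank((A + 5I)^k) = rank((A + 5I)^(k+1))).

So m_A(x) = x + 5.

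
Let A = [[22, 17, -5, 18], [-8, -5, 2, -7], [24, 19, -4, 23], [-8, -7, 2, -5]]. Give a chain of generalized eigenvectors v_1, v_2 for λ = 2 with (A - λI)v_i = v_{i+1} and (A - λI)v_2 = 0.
We seek v_1 ∈ ker((A - 2I)^2) \ ker(A - 2I), then set v_{i+1} = (A - 2I) v_i.

One such chain is v_1 = [[-2, 1, -2, 1]]^T, v_2 = [[5, -2, 6, -2]]^T. Check: (A - 2I) v_2 = [[0, 0, 0, 0]]^T = 0.

v_1 = [[-2, 1, -2, 1]]^T, v_2 = [[5, -2, 6, -2]]^T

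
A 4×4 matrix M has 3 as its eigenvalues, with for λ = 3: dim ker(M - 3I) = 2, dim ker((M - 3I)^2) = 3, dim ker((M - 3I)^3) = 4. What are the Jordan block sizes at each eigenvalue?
Jordan blocks: (3, 3), (3, 1)

λ = 3: successive nullity increments [2, 1, 1] count blocks of size ≥ k; block sizes are [3, 1].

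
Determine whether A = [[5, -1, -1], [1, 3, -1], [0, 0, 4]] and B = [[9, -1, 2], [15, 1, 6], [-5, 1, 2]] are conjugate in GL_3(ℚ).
Two matrices over a field are similar if and only if they have the same invariant factors.

Both A and B have characteristic polynomial (x - 4)^3 and minimal polynomial (x - 4)^2. Computing further, both have invariant factors x - 4, (x - 4)^2. Hence A and B are similar.

Yes.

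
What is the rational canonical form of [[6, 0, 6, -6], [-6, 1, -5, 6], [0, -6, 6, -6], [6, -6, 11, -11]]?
R = [[0, -6, 0, 0], [1, 1, 0, 0], [0, 0, 0, -6], [0, 0, 1, 1]]

The invariant factors of A (the non-unit diagonal entries of the Smith normal form of xI - A over ℚ[x]) are x^2 - x + 6, x^2 - x + 6, each dividing the next. The characteristic polynomial is their product, (x^2 - x + 6)^2.

The rational canonical form is the block-diagonal matrix of companion matrices C(f_i):
R = [[0, -6, 0, 0], [1, 1, 0, 0], [0, 0, 0, -6], [0, 0, 1, 1]].

Note the characteristic polynomial does not split into linear factors over ℚ, so A has no Jordan form over ℚ; the rational canonical form exists over any field.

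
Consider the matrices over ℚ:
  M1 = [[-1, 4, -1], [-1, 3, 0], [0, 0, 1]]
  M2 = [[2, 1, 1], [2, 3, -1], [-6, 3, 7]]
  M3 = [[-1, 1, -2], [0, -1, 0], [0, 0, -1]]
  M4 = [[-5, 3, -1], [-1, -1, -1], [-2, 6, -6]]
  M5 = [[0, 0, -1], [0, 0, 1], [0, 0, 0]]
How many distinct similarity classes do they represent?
Characteristic polynomials: χ_{M1} = (x - 1)^3, χ_{M2} = (x - 4)^3, χ_{M3} = (x + 1)^3, χ_{M4} = (x + 4)^3, χ_{M5} = x^3.

{M1}: invariant factors (x - 1)^3.

{M2}: invariant factors x - 4, (x - 4)^2.

{M3}: invariant factors x + 1, (x + 1)^2.

{M4}: invariant factors x + 4, (x + 4)^2.

{M5}: invariant factors x, x^2.

Matrices are similar if and only if their invariant-factor lists agree; the partition into similarity classes is {M1}, {M2}, {M3}, {M4}, {M5}.

5 classes: {M1}, {M2}, {M3}, {M4}, {M5}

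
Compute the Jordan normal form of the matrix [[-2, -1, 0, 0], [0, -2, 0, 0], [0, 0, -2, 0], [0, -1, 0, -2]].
The characteristic polynomial is det(xI - A) = (x + 2)^4, so the eigenvalues are -2 (algebraic multiplicity 4).

For λ = -2: rank(A + 2I) = 1, rank((A + 2I)^2) = 0. The eigenspace has dimension 4 - 1 = 3, so there are 3 Jordan blocks; the rank sequence gives block sizes [2, 1, 1].

Assembling the blocks gives the Jordan form J above.

J = [[-2, 1, 0, 0], [0, -2, 0, 0], [0, 0, -2, 0], [0, 0, 0, -2]]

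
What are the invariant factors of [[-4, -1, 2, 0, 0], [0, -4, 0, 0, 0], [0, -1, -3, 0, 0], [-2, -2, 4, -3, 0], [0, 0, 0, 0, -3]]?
x + 3, x + 3, (x + 3)(x + 4)^2

The Jordan structure of A has elementary divisors (x + 4)^2, (x + 3), (x + 3), (x + 3). Arranging the block sizes at each eigenvalue in decreasing order and taking row products gives the invariant factors.

Invariant factors (smallest first, each dividing the next): x + 3, x + 3, (x + 3)(x + 4)^2.

Check: the last factor (x + 3)(x + 4)^2 is the minimal polynomial, and the product (x + 3)^3(x + 4)^2 is the characteristic polynomial.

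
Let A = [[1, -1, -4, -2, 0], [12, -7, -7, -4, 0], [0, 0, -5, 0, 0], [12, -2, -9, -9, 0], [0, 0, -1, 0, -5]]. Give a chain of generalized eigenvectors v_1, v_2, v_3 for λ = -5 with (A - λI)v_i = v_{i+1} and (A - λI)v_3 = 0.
v_1 = [[0, 0, 1, -2, 0]]^T, v_2 = [[0, 1, 0, -1, -1]]^T, v_3 = [[1, 2, 0, 2, 0]]^T

We seek v_1 ∈ ker((A + 5I)^3) \ ker((A + 5I)^2), then set v_{i+1} = (A + 5I) v_i.

One such chain is v_1 = [[0, 0, 1, -2, 0]]^T, v_2 = [[0, 1, 0, -1, -1]]^T, v_3 = [[1, 2, 0, 2, 0]]^T. Check: (A + 5I) v_3 = [[0, 0, 0, 0, 0]]^T = 0.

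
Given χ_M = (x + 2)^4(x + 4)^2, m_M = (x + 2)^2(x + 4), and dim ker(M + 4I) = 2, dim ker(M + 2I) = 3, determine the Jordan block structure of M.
λ = -4: algebraic multiplicity 2 (exponent in χ_M), largest block size 1 (exponent in m_M), 2 blocks (geometric multiplicity). These force block sizes [1, 1].
λ = -2: algebraic multiplicity 4 (exponent in χ_M), largest block size 2 (exponent in m_M), 3 blocks (geometric multiplicity). These force block sizes [2, 1, 1].

Jordan blocks: (-4, 1), (-4, 1), (-2, 2), (-2, 1), (-2, 1)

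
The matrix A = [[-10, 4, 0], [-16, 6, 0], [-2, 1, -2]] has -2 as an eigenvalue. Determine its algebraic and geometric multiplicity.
The characteristic polynomial is (x + 2)^3, so the factor x + 2 appears with exponent 3: the algebraic multiplicity is 3.

rank(A + 2I) = 1, so the eigenspace has dimension 3 - 1 = 2: the geometric multiplicity is 2.

Since 2 < 3, A is not diagonalizable.

algebraic multiplicity 3, geometric multiplicity 2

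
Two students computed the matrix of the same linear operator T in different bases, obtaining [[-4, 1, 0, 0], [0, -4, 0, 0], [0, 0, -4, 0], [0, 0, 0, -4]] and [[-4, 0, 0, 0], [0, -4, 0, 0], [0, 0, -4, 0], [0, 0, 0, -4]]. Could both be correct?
No.

Both have characteristic polynomial (x + 4)^4, but the minimal polynomial of A is (x + 4)^2 while the minimal polynomial of B is x + 4. The minimal polynomial is a similarity invariant, so A and B are not similar.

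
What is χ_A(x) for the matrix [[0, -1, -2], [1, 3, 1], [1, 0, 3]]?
xI - A = [[x, 1, 2], [-1, x - 3, -1], [-1, 0, x - 3]].

Expanding det(xI - A) along the first row:
det(xI - A) = + (x)·det([[x - 3, -1], [0, x - 3]]) - (1)·det([[-1, -1], [-1, x - 3]]) + (2)·det([[-1, x - 3], [-1, 0]]).

Evaluating gives χ_A(x) = x^3 - 6x^2 + 12x - 8 = (x - 2)^3.

χ_A(x) = (x - 2)^3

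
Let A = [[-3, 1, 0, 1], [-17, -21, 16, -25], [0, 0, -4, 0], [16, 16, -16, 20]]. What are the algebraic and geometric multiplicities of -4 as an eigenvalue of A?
algebraic multiplicity 3, geometric multiplicity 2

The characteristic polynomial is (x - 4)(x + 4)^3, so the factor x + 4 appears with exponent 3: the algebraic multiplicity is 3.

rank(A + 4I) = 2, so the eigenspace has dimension 4 - 2 = 2: the geometric multiplicity is 2.

Since 2 < 3, A is not diagonalizable.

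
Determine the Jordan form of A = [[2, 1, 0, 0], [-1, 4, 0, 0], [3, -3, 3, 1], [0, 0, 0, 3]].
J = [[3, 1, 0, 0], [0, 3, 0, 0], [0, 0, 3, 1], [0, 0, 0, 3]]

The characteristic polynomial is det(xI - A) = (x - 3)^4, so the eigenvalues are 3 (algebraic multiplicity 4).

For λ = 3: rank(A - 3I) = 2, rank((A - 3I)^2) = 0. The eigenspace has dimension 4 - 2 = 2, so there are 2 Jordan blocks; the rank sequence gives block sizes [2, 2].

Assembling the blocks gives the Jordan form J above.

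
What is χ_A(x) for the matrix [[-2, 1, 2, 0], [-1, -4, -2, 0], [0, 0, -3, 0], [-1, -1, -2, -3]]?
xI - A = [[x + 2, -1, -2, 0], [1, x + 4, 2, 0], [0, 0, x + 3, 0], [1, 1, 2, x + 3]].

Expanding det(xI - A) along the first row:
det(xI - A) = + (x + 2)·det([[x + 4, 2, 0], [0, x + 3, 0], [1, 2, x + 3]]) - (-1)·det([[1, 2, 0], [0, x + 3, 0], [1, 2, x + 3]]) + (-2)·det([[1, x + 4, 0], [0, 0, 0], [1, 1, x + 3]]) - (0)·det([[1, x + 4, 2], [0, 0, x + 3], [1, 1, 2]]).

Evaluating gives χ_A(x) = x^4 + 12x^3 + 54x^2 + 108x + 81 = (x + 3)^4.

χ_A(x) = (x + 3)^4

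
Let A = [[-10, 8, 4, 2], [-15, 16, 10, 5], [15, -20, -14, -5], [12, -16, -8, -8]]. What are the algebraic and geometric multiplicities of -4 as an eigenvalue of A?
algebraic multiplicity 4, geometric multiplicity 3

The characteristic polynomial is (x + 4)^4, so the factor x + 4 appears with exponent 4: the algebraic multiplicity is 4.

rank(A + 4I) = 1, so the eigenspace has dimension 4 - 1 = 3: the geometric multiplicity is 3.

Since 3 < 4, A is not diagonalizable.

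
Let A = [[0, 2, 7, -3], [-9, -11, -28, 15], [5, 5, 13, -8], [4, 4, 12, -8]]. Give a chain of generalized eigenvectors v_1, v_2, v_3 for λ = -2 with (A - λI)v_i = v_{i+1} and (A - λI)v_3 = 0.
We seek v_1 ∈ ker((A + 2I)^3) \ ker((A + 2I)^2), then set v_{i+1} = (A + 2I) v_i.

One such chain is v_1 = [[-2, 5, -2, -2]]^T, v_2 = [[-2, -1, 1, 0]]^T, v_3 = [[1, -1, 0, 0]]^T. Check: (A + 2I) v_3 = [[0, 0, 0, 0]]^T = 0.

v_1 = [[-2, 5, -2, -2]]^T, v_2 = [[-2, -1, 1, 0]]^T, v_3 = [[1, -1, 0, 0]]^T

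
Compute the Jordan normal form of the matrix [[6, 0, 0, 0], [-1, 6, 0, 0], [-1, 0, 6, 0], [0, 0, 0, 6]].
The characteristic polynomial is det(xI - A) = (x - 6)^4, so the eigenvalues are 6 (algebraic multiplicity 4).

For λ = 6: rank(A - 6I) = 1, rank((A - 6I)^2) = 0. The eigenspace has dimension 4 - 1 = 3, so there are 3 Jordan blocks; the rank sequence gives block sizes [2, 1, 1].

Assembling the blocks gives the Jordan form J above.

J = [[6, 1, 0, 0], [0, 6, 0, 0], [0, 0, 6, 0], [0, 0, 0, 6]]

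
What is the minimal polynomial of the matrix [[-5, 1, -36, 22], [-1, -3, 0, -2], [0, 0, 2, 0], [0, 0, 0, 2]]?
m_A(x) = (x - 2)(x + 4)^2

The characteristic polynomial factors as (x - 2)^2(x + 4)^2. The minimal polynomial is ∏(x - λ)^{k_λ} where k_λ is the size of the largest Jordan block at λ.

For λ = -4: rank(A + 4I) = 3, and the largest Jordan block has size 2 (the smallest k with rank((A + 4I)^k) = rank((A + 4I)^(k+1))).
For λ = 2: rank(A - 2I) = 2, and the largest Jordan block has size 1 (the smallest k with rank((A - 2I)^k) = rank((A - 2I)^(k+1))).

So m_A(x) = (x - 2)(x + 4)^2.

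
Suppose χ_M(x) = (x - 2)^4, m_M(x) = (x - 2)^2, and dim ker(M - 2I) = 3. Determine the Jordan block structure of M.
λ = 2: algebraic multiplicity 4 (exponent in χ_M), largest block size 2 (exponent in m_M), 3 blocks (geometric multiplicity). These force block sizes [2, 1, 1].

Jordan blocks: (2, 2), (2, 1), (2, 1)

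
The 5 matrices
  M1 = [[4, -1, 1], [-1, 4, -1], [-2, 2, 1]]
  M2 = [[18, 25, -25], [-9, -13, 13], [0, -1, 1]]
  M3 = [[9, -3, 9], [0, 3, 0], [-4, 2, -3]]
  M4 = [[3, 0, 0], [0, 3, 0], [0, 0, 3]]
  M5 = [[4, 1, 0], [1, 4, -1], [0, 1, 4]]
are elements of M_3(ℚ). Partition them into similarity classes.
4 classes: {M1, M3}, {M2}, {M4}, {M5}

Characteristic polynomials: χ_{M1} = (x - 3)^3, χ_{M2} = x(x - 3)^2, χ_{M3} = (x - 3)^3, χ_{M4} = (x - 3)^3, χ_{M5} = (x - 4)^3.

{M1, M3}: invariant factors x - 3, (x - 3)^2.

{M2}: invariant factors x(x - 3)^2.

{M4}: invariant factors x - 3, x - 3, x - 3.

{M5}: invariant factors (x - 4)^3.

Matrices are similar if and only if their invariant-factor lists agree; the partition into similarity classes is {M1, M3}, {M2}, {M4}, {M5}.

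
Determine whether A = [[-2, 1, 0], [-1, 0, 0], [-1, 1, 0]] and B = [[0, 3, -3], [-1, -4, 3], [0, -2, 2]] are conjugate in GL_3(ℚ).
Yes.

Two matrices over a field are similar if and only if they have the same invariant factors.

Both A and B have characteristic polynomial x(x + 1)^2 and minimal polynomial x(x + 1)^2. Computing further, both have invariant factors x(x + 1)^2. Hence A and B are similar.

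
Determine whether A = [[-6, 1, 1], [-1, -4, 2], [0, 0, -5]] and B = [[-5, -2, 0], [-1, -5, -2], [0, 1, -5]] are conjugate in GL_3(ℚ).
Two matrices over a field are similar if and only if they have the same invariant factors.

Both A and B have characteristic polynomial (x + 5)^3 and minimal polynomial (x + 5)^3. Computing further, both have invariant factors (x + 5)^3. Hence A and B are similar.

Yes.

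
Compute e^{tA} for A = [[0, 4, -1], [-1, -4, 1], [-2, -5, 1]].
A has Jordan form J = [[-1, 1, 0], [0, -1, 1], [0, 0, -1]] with A = PJP^{-1}, so e^{tA} = P e^{tJ} P^{-1}.

For a Jordan block J_k(λ), e^{tJ_k(λ)} = e^{λt} · (I + tN + t^2 N^2/2! + ... + t^{k-1} N^{k-1}/(k-1)!) where N is the nilpotent superdiagonal part.

Assembling the blocks and conjugating back gives the entries of e^{tA} as shown above.

e^{tA} = [[(-t^2/2 + t + 1)*e^{-t}, t*(8 - 3*t)*e^{-t}/2, t*(t - 2)*e^{-t}/2], [-t*e^{-t}, (1 - 3*t)*e^{-t}, t*e^{-t}], [t*(-t - 4)*e^{-t}/2, t*(-3*t - 10)*e^{-t}/2, (t^2 + 4*t + 2)*e^{-t}/2]]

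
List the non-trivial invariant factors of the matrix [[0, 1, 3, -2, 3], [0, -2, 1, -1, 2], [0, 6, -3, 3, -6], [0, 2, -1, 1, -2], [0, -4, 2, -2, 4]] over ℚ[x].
The Jordan structure of A has elementary divisors x^2, x^2, x. Arranging the block sizes at each eigenvalue in decreasing order and taking row products gives the invariant factors.

Invariant factors (smallest first, each dividing the next): x, x^2, x^2.

Check: the last factor x^2 is the minimal polynomial, and the product x^5 is the characteristic polynomial.

x, x^2, x^2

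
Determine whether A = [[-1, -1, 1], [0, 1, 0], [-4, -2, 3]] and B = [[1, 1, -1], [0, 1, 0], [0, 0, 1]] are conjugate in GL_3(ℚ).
Yes.

Two matrices over a field are similar if and only if they have the same invariant factors.

Both A and B have characteristic polynomial (x - 1)^3 and minimal polynomial (x - 1)^2. Computing further, both have invariant factors x - 1, (x - 1)^2. Hence A and B are similar.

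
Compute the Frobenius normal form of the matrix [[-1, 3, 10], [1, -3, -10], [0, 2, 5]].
R = [[0, 0, 0], [1, 0, 0], [0, 1, 1]]

The invariant factors of A (the non-unit diagonal entries of the Smith normal form of xI - A over ℚ[x]) are x^2(x - 1), each dividing the next. The characteristic polynomial is their product, x^2(x - 1).

The rational canonical form is the block-diagonal matrix of companion matrices C(f_i):
R = [[0, 0, 0], [1, 0, 0], [0, 1, 1]].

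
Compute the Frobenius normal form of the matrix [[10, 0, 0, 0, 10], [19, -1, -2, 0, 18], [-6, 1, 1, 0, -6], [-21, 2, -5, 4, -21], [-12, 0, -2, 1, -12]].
The invariant factors of A (the non-unit diagonal entries of the Smith normal form of xI - A over ℚ[x]) are (x - 2)(x + 1)^2(x^2 - 2x + 5), each dividing the next. The characteristic polynomial is their product, (x - 2)(x + 1)^2(x^2 - 2x + 5).

The rational canonical form is the block-diagonal matrix of companion matrices C(f_i):
R = [[0, 0, 0, 0, 10], [1, 0, 0, 0, 11], [0, 1, 0, 0, -4], [0, 0, 1, 0, -2], [0, 0, 0, 1, 2]].

Note the characteristic polynomial does not split into linear factors over ℚ, so A has no Jordan form over ℚ; the rational canonical form exists over any field.

R = [[0, 0, 0, 0, 10], [1, 0, 0, 0, 11], [0, 1, 0, 0, -4], [0, 0, 1, 0, -2], [0, 0, 0, 1, 2]]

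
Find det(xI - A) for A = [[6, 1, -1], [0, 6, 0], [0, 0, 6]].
xI - A = [[x - 6, -1, 1], [0, x - 6, 0], [0, 0, x - 6]].

Expanding det(xI - A) along the first row:
det(xI - A) = + (x - 6)·det([[x - 6, 0], [0, x - 6]]) - (-1)·det([[0, 0], [0, x - 6]]) + (1)·det([[0, x - 6], [0, 0]]).

Evaluating gives χ_A(x) = x^3 - 18x^2 + 108x - 216 = (x - 6)^3.

χ_A(x) = (x - 6)^3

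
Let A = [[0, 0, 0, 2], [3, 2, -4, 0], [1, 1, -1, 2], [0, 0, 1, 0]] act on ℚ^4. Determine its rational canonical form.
R = [[0, 0, 0, 2], [1, 0, 0, -2], [0, 1, 0, 0], [0, 0, 1, 1]]

The invariant factors of A (the non-unit diagonal entries of the Smith normal form of xI - A over ℚ[x]) are (x - 1)(x^3 + 2), each dividing the next. The characteristic polynomial is their product, (x - 1)(x^3 + 2).

The rational canonical form is the block-diagonal matrix of companion matrices C(f_i):
R = [[0, 0, 0, 2], [1, 0, 0, -2], [0, 1, 0, 0], [0, 0, 1, 1]].

Note the characteristic polynomial does not split into linear factors over ℚ, so A has no Jordan form over ℚ; the rational canonical form exists over any field.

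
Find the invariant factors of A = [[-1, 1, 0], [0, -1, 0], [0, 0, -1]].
The Jordan structure of A has elementary divisors (x + 1)^2, (x + 1). Arranging the block sizes at each eigenvalue in decreasing order and taking row products gives the invariant factors.

Invariant factors (smallest first, each dividing the next): x + 1, (x + 1)^2.

Check: the last factor (x + 1)^2 is the minimal polynomial, and the product (x + 1)^3 is the characteristic polynomial.

x + 1, (x + 1)^2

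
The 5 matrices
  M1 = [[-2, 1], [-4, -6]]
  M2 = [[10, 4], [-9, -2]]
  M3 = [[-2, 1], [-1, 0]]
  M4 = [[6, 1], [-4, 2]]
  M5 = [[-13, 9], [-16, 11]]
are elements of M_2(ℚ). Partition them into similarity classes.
Characteristic polynomials: χ_{M1} = (x + 4)^2, χ_{M2} = (x - 4)^2, χ_{M3} = (x + 1)^2, χ_{M4} = (x - 4)^2, χ_{M5} = (x + 1)^2.

{M1}: invariant factors (x + 4)^2.

{M2, M4}: invariant factors (x - 4)^2.

{M3, M5}: invariant factors (x + 1)^2.

Matrices are similar if and only if their invariant-factor lists agree; the partition into similarity classes is {M1}, {M2, M4}, {M3, M5}.

3 classes: {M1}, {M2, M4}, {M3, M5}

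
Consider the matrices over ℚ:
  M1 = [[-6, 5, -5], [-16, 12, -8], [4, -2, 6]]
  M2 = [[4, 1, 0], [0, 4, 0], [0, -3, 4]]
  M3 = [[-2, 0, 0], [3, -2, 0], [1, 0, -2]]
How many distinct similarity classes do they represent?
Characteristic polynomials: χ_{M1} = (x - 4)^3, χ_{M2} = (x - 4)^3, χ_{M3} = (x + 2)^3.

{M1, M2}: invariant factors x - 4, (x - 4)^2.

{M3}: invariant factors x + 2, (x + 2)^2.

Matrices are similar if and only if their invariant-factor lists agree; the partition into similarity classes is {M1, M2}, {M3}.

2 classes: {M1, M2}, {M3}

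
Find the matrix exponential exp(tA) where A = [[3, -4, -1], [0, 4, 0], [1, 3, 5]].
A has Jordan form J = [[4, 1, 0], [0, 4, 1], [0, 0, 4]] with A = PJP^{-1}, so e^{tA} = P e^{tJ} P^{-1}.

For a Jordan block J_k(λ), e^{tJ_k(λ)} = e^{λt} · (I + tN + t^2 N^2/2! + ... + t^{k-1} N^{k-1}/(k-1)!) where N is the nilpotent superdiagonal part.

Assembling the blocks and conjugating back gives the entries of e^{tA} as shown above.

e^{tA} = [[(1 - t)*e^{4*t}, t*(t - 8)*e^{4*t}/2, -t*e^{4*t}], [0, e^{4*t}, 0], [t*e^{4*t}, t*(6 - t)*e^{4*t}/2, (t + 1)*e^{4*t}]]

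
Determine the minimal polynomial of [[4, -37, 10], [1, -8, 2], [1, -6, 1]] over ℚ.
m_A(x) = (x + 1)^3

The characteristic polynomial factors as (x + 1)^3. The minimal polynomial is ∏(x - λ)^{k_λ} where k_λ is the size of the largest Jordan block at λ.

For λ = -1: rank(A + I) = 2, and the largest Jordan block has size 3 (the smallest k with rank((A + I)^k) = rank((A + I)^(k+1))).

So m_A(x) = (x + 1)^3.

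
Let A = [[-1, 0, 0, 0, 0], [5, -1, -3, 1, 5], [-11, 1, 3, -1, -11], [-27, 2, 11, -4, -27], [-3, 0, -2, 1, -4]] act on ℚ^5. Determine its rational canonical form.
The invariant factors of A (the non-unit diagonal entries of the Smith normal form of xI - A over ℚ[x]) are x + 1, (x + 1)(x + 2)(x^2 + 3x + 3), each dividing the next. The characteristic polynomial is their product, (x + 1)^2(x + 2)(x^2 + 3x + 3).

The rational canonical form is the block-diagonal matrix of companion matrices C(f_i):
R = [[-1, 0, 0, 0, 0], [0, 0, 0, 0, -6], [0, 1, 0, 0, -15], [0, 0, 1, 0, -14], [0, 0, 0, 1, -6]].

Note the characteristic polynomial does not split into linear factors over ℚ, so A has no Jordan form over ℚ; the rational canonical form exists over any field.

R = [[-1, 0, 0, 0, 0], [0, 0, 0, 0, -6], [0, 1, 0, 0, -15], [0, 0, 1, 0, -14], [0, 0, 0, 1, -6]]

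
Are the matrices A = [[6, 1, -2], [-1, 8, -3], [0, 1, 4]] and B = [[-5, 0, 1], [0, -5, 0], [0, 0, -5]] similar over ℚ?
No.

trace(A) = 18 but trace(B) = -15. The trace is a similarity invariant, so A and B are not similar.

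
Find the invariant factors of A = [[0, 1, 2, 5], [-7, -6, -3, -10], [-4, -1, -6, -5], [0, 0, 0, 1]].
(x - 1)(x + 4)^3

The Jordan structure of A has elementary divisors (x + 4)^3, (x - 1). Arranging the block sizes at each eigenvalue in decreasing order and taking row products gives the invariant factors.

Invariant factors (smallest first, each dividing the next): (x - 1)(x + 4)^3.

Check: the last factor (x - 1)(x + 4)^3 is the minimal polynomial, and the product (x - 1)(x + 4)^3 is the characteristic polynomial.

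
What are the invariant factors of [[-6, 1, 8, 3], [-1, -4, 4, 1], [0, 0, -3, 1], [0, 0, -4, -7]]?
The Jordan structure of A has elementary divisors (x + 5)^2, (x + 5)^2. Arranging the block sizes at each eigenvalue in decreasing order and taking row products gives the invariant factors.

Invariant factors (smallest first, each dividing the next): (x + 5)^2, (x + 5)^2.

Check: the last factor (x + 5)^2 is the minimal polynomial, and the product (x + 5)^4 is the characteristic polynomial.

(x + 5)^2, (x + 5)^2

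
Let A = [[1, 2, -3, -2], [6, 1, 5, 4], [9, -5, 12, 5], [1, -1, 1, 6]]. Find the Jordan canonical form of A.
The characteristic polynomial is det(xI - A) = (x - 5)^4, so the eigenvalues are 5 (algebraic multiplicity 4).

For λ = 5: rank(A - 5I) = 2, rank((A - 5I)^2) = 1, rank((A - 5I)^3) = 0. The eigenspace has dimension 4 - 2 = 2, so there are 2 Jordan blocks; the rank sequence gives block sizes [3, 1].

Assembling the blocks gives the Jordan form J above.

J = [[5, 1, 0, 0], [0, 5, 1, 0], [0, 0, 5, 0], [0, 0, 0, 5]]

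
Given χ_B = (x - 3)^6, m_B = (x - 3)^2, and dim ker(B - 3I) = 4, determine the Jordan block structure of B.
Jordan blocks: (3, 2), (3, 2), (3, 1), (3, 1)

λ = 3: algebraic multiplicity 6 (exponent in χ_B), largest block size 2 (exponent in m_B), 4 blocks (geometric multiplicity). These force block sizes [2, 2, 1, 1].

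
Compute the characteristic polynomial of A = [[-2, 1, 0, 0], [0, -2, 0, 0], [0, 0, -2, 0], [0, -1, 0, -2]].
χ_A(x) = (x + 2)^4

xI - A = [[x + 2, -1, 0, 0], [0, x + 2, 0, 0], [0, 0, x + 2, 0], [0, 1, 0, x + 2]].

Expanding det(xI - A) along the first row:
det(xI - A) = + (x + 2)·det([[x + 2, 0, 0], [0, x + 2, 0], [1, 0, x + 2]]) - (-1)·det([[0, 0, 0], [0, x + 2, 0], [0, 0, x + 2]]) + (0)·det([[0, x + 2, 0], [0, 0, 0], [0, 1, x + 2]]) - (0)·det([[0, x + 2, 0], [0, 0, x + 2], [0, 1, 0]]).

Evaluating gives χ_A(x) = x^4 + 8x^3 + 24x^2 + 32x + 16 = (x + 2)^4.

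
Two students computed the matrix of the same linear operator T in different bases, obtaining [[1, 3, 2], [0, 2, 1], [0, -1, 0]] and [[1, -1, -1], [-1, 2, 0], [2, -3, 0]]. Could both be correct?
Two matrices over a field are similar if and only if they have the same invariant factors.

Both A and B have characteristic polynomial (x - 1)^3 and minimal polynomial (x - 1)^3. Computing further, both have invariant factors (x - 1)^3. Hence A and B are similar.

Yes.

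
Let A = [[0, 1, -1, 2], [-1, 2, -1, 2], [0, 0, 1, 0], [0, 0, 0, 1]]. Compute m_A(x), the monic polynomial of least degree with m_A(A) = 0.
The characteristic polynomial factors as (x - 1)^4. The minimal polynomial is ∏(x - λ)^{k_λ} where k_λ is the size of the largest Jordan block at λ.

For λ = 1: rank(A - I) = 1, and the largest Jordan block has size 2 (the smallest k with rank((A - I)^k) = rank((A - I)^(k+1))).

So m_A(x) = (x - 1)^2.

m_A(x) = (x - 1)^2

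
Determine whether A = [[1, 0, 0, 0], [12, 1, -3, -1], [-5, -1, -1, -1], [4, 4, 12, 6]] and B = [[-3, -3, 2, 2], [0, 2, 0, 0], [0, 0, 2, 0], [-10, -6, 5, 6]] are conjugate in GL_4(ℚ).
Two matrices over a field are similar if and only if they have the same invariant factors.

Both A and B have characteristic polynomial (x - 2)^3(x - 1) and minimal polynomial (x - 2)^2(x - 1). Computing further, both have invariant factors x - 2, (x - 2)^2(x - 1). Hence A and B are similar.

Yes.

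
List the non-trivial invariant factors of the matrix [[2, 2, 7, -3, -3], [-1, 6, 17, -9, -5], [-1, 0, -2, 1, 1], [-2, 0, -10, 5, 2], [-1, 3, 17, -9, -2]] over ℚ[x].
x - 3, (x - 3)(x - 1)^3

The Jordan structure of A has elementary divisors (x - 1)^3, (x - 3), (x - 3). Arranging the block sizes at each eigenvalue in decreasing order and taking row products gives the invariant factors.

Invariant factors (smallest first, each dividing the next): x - 3, (x - 3)(x - 1)^3.

Check: the last factor (x - 3)(x - 1)^3 is the minimal polynomial, and the product (x - 3)^2(x - 1)^3 is the characteristic polynomial.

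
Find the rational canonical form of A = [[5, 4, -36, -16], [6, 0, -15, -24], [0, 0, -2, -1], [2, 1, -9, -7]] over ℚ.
The invariant factors of A (the non-unit diagonal entries of the Smith normal form of xI - A over ℚ[x]) are x + 3, (x + 3)(x^2 - 2x - 5), each dividing the next. The characteristic polynomial is their product, (x + 3)^2(x^2 - 2x - 5).

The rational canonical form is the block-diagonal matrix of companion matrices C(f_i):
R = [[-3, 0, 0, 0], [0, 0, 0, 15], [0, 1, 0, 11], [0, 0, 1, -1]].

Note the characteristic polynomial does not split into linear factors over ℚ, so A has no Jordan form over ℚ; the rational canonical form exists over any field.

R = [[-3, 0, 0, 0], [0, 0, 0, 15], [0, 1, 0, 11], [0, 0, 1, -1]]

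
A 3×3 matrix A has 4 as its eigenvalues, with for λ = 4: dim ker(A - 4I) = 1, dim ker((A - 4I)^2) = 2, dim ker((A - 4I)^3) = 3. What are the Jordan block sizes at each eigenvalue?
λ = 4: successive nullity increments [1, 1, 1] count blocks of size ≥ k; block sizes are [3].

Jordan blocks: (4, 3)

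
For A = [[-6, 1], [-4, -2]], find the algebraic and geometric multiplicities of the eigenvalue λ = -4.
algebraic multiplicity 2, geometric multiplicity 1

The characteristic polynomial is (x + 4)^2, so the factor x + 4 appears with exponent 2: the algebraic multiplicity is 2.

rank(A + 4I) = 1, so the eigenspace has dimension 2 - 1 = 1: the geometric multiplicity is 1.

Since 1 < 2, A is not diagonalizable.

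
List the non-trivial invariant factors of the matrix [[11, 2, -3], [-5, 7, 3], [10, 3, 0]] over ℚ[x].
The Jordan structure of A has elementary divisors (x - 6)^3. Arranging the block sizes at each eigenvalue in decreasing order and taking row products gives the invariant factors.

Invariant factors (smallest first, each dividing the next): (x - 6)^3.

Check: the last factor (x - 6)^3 is the minimal polynomial, and the product (x - 6)^3 is the characteristic polynomial.

(x - 6)^3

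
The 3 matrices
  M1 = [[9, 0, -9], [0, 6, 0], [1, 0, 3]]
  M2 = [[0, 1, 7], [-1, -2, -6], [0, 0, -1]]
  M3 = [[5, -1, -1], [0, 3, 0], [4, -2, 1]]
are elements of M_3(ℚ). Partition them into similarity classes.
Characteristic polynomials: χ_{M1} = (x - 6)^3, χ_{M2} = (x + 1)^3, χ_{M3} = (x - 3)^3.

{M1}: invariant factors x - 6, (x - 6)^2.

{M2}: invariant factors (x + 1)^3.

{M3}: invariant factors x - 3, (x - 3)^2.

Matrices are similar if and only if their invariant-factor lists agree; the partition into similarity classes is {M1}, {M2}, {M3}.

3 classes: {M1}, {M2}, {M3}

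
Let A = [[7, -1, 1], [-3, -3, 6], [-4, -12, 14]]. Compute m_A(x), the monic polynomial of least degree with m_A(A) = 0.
The characteristic polynomial factors as (x - 6)^3. The minimal polynomial is ∏(x - λ)^{k_λ} where k_λ is the size of the largest Jordan block at λ.

For λ = 6: rank(A - 6I) = 2, and the largest Jordan block has size 3 (the smallest k with rank((A - 6I)^k) = rank((A - 6I)^(k+1))).

So m_A(x) = (x - 6)^3.

m_A(x) = (x - 6)^3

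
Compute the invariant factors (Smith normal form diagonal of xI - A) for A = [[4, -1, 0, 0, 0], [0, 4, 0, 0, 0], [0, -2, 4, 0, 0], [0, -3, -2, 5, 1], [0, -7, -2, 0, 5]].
The Jordan structure of A has elementary divisors (x - 4)^2, (x - 4), (x - 5)^2. Arranging the block sizes at each eigenvalue in decreasing order and taking row products gives the invariant factors.

Invariant factors (smallest first, each dividing the next): x - 4, (x - 5)^2(x - 4)^2.

Check: the last factor (x - 5)^2(x - 4)^2 is the minimal polynomial, and the product (x - 5)^2(x - 4)^3 is the characteristic polynomial.

x - 4, (x - 5)^2(x - 4)^2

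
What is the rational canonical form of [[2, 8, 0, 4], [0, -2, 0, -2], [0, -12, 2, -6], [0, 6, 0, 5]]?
R = [[2, 0, 0, 0], [0, 2, 0, 0], [0, 0, 0, -2], [0, 0, 1, 3]]

The invariant factors of A (the non-unit diagonal entries of the Smith normal form of xI - A over ℚ[x]) are x - 2, x - 2, (x - 2)(x - 1), each dividing the next. The characteristic polynomial is their product, (x - 2)^3(x - 1).

The rational canonical form is the block-diagonal matrix of companion matrices C(f_i):
R = [[2, 0, 0, 0], [0, 2, 0, 0], [0, 0, 0, -2], [0, 0, 1, 3]].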